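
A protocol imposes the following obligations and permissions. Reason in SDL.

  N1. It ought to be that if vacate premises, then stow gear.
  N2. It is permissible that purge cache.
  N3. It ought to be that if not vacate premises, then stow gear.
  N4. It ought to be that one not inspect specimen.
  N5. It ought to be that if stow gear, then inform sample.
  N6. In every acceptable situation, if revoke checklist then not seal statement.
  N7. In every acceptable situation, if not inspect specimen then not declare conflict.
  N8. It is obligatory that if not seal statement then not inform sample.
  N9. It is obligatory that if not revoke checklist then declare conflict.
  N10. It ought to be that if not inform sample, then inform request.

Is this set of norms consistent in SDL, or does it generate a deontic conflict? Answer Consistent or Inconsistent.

Premises 3 and 1 are O(¬vacate_premises → stow_gear) and O(vacate_premises → stow_gear); every ideal world satisfies ¬vacate_premises or vacate_premises, so in either case stow_gear holds — hence O(stow_gear).
With premise 5, O(stow_gear → inform_sample), the K-axiom yields O(inform_sample).
The contrapositive of premise 8 (O(¬seal_statement → ¬inform_sample)) is O(inform_sample → seal_statement), and O(inform_sample) is already established, so O(seal_statement).
Premise 6, O(revoke_checklist → ¬seal_statement), contraposes to O(seal_statement → ¬revoke_checklist); with O(seal_statement) we get O(¬revoke_checklist).
Premise 9 is O(¬revoke_checklist → declare_conflict); since O(¬revoke_checklist), deontic closure gives O(declare_conflict).
Premise 7, O(¬inspect_specimen → ¬declare_conflict), contraposes to O(declare_conflict → inspect_specimen); with O(declare_conflict) we get O(inspect_specimen).
But premise 4 directly asserts O(¬inspect_specimen).
We now have both O(inspect_specimen) and O(¬inspect_specimen) — inspect_specimen is simultaneously obligatory and forbidden, violating the D-axiom.

Inconsistent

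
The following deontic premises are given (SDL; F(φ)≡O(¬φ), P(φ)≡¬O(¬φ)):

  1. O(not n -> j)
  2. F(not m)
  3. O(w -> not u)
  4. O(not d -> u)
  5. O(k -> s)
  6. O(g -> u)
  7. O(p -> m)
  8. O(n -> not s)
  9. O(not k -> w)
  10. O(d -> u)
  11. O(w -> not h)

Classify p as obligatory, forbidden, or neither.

Neither

Premise 7 is O(p -> m); even if O(m) held, inferring O(p) would be affirming the consequent — invalid.
No premise or chain of K-axiom applications forces O(p), and none forces O(not p). So p is neither obligatory nor forbidden under these norms.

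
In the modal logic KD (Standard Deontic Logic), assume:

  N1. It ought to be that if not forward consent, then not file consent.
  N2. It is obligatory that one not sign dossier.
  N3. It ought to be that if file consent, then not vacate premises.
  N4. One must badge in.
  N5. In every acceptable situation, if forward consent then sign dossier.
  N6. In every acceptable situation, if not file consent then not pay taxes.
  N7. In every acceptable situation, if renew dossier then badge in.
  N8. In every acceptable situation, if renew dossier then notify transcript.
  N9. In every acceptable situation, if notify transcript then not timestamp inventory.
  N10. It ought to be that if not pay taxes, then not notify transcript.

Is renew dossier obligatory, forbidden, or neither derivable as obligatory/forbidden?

From premise 2 we have O(¬sign_dossier).
The contrapositive of premise 5 (O(forward_consent → sign_dossier)) is O(¬sign_dossier → ¬forward_consent), and O(¬sign_dossier) is already established, so O(¬forward_consent).
Premise 1 is O(¬forward_consent → ¬file_consent); since O(¬forward_consent), deontic closure gives O(¬file_consent).
From O(¬file_consent) and premise 6, O(¬file_consent → ¬pay_taxes), we obtain O(¬pay_taxes).
From O(¬pay_taxes) and premise 10, O(¬pay_taxes → ¬notify_transcript), we obtain O(¬notify_transcript).
The contrapositive of premise 8 (O(renew_dossier → notify_transcript)) is O(¬notify_transcript → ¬renew_dossier), and O(¬notify_transcript) is already established, so O(¬renew_dossier).
Premises 3, 4, 7, 9 do not contribute to this derivation.
Thus O(¬renew_dossier), which is F(renew_dossier): renew_dossier is forbidden.

Forbidden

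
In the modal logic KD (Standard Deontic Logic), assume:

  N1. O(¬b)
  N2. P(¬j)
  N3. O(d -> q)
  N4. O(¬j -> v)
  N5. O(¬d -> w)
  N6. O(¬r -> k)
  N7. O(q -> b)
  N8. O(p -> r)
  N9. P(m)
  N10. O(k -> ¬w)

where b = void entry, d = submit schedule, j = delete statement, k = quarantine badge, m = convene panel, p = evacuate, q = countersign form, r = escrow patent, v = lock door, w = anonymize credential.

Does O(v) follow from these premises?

Premise 4 is O(¬j -> v), but O(¬j) is not derivable from the premises (the permission P(¬j) asserts only ¬O(j), not O(¬j)), so it does not yield O(v).
No other premise forces O(v). An ideal world satisfying every premise can still have v false, so O(v) is not derivable.

No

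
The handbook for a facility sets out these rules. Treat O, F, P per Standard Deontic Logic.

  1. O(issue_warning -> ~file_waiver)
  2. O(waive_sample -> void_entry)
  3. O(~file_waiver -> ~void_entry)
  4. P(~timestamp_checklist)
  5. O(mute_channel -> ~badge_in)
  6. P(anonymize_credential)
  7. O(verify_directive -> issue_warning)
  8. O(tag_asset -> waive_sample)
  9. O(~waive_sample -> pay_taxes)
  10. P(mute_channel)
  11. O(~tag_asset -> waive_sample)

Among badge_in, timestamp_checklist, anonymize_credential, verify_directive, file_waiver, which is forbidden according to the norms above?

By case analysis on ~tag_asset: premise 11 gives O(~tag_asset -> waive_sample) and premise 8 gives O(tag_asset -> waive_sample), so O(waive_sample) either way.
Premise 2 is O(waive_sample -> void_entry); since O(waive_sample), deontic closure gives O(void_entry).
The contrapositive of premise 3 (O(~file_waiver -> ~void_entry)) is O(void_entry -> file_waiver), and O(void_entry) is already established, so O(file_waiver).
Premise 1 is O(issue_warning -> ~file_waiver); contrapositively O(file_waiver -> ~issue_warning). Since O(file_waiver) holds, K gives O(~issue_warning).
Premise 7, O(verify_directive -> issue_warning), contraposes to O(~issue_warning -> ~verify_directive); with O(~issue_warning) we get O(~verify_directive).
So O(~verify_directive) holds, i.e. verify_directive is forbidden. None of the other listed options is forbidden under the premises.

verify_directive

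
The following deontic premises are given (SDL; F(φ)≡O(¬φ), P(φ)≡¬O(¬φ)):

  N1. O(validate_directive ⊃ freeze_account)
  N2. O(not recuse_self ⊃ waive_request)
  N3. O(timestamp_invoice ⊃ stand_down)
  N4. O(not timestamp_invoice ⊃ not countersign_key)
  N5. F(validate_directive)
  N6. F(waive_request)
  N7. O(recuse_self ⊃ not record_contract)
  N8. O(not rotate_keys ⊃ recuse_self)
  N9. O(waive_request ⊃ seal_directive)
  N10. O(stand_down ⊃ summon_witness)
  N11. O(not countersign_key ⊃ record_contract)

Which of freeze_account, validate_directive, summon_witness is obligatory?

summon_witness

Premise 6, F(waive_request), is equivalent to O(not waive_request).
The contrapositive of premise 2 (O(not recuse_self ⊃ waive_request)) is O(not waive_request ⊃ recuse_self), and O(not waive_request) is already established, so O(recuse_self).
Applying K to premise 7 (O(recuse_self ⊃ not record_contract)) and O(recuse_self) yields O(not record_contract).
The contrapositive of premise 11 (O(not countersign_key ⊃ record_contract)) is O(not record_contract ⊃ countersign_key), and O(not record_contract) is already established, so O(countersign_key).
Premise 4 is O(not timestamp_invoice ⊃ not countersign_key); contrapositively O(countersign_key ⊃ timestamp_invoice). Since O(countersign_key) holds, K gives O(timestamp_invoice).
Premise 3 is O(timestamp_invoice ⊃ stand_down); since O(timestamp_invoice), deontic closure gives O(stand_down).
Applying K to premise 10 (O(stand_down ⊃ summon_witness)) and O(stand_down) yields O(summon_witness).
So O(summon_witness) holds — summon_witness is obligatory. None of the other listed options is made obligatory by any chain of premises.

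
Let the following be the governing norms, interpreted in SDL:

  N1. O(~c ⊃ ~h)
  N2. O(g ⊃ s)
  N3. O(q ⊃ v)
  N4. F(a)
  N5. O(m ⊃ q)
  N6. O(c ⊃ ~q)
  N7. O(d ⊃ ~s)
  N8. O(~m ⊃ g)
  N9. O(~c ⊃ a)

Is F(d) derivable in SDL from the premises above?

Yes

Premise 4, F(a), is equivalent to O(~a).
Premise 9, O(~c ⊃ a), contraposes to O(~a ⊃ c); with O(~a) we get O(c).
Applying K to premise 6 (O(c ⊃ ~q)) and O(c) yields O(~q).
Premise 5, O(m ⊃ q), contraposes to O(~q ⊃ ~m); with O(~q) we get O(~m).
From O(~m) and premise 8, O(~m ⊃ g), we obtain O(g).
From O(g) and premise 2, O(g ⊃ s), we obtain O(s).
Premise 7, O(d ⊃ ~s), contraposes to O(s ⊃ ~d); with O(s) we get O(~d).
Premises 1, 3 do not contribute to this derivation.
So O(~d) holds, i.e. F(d). The claim follows.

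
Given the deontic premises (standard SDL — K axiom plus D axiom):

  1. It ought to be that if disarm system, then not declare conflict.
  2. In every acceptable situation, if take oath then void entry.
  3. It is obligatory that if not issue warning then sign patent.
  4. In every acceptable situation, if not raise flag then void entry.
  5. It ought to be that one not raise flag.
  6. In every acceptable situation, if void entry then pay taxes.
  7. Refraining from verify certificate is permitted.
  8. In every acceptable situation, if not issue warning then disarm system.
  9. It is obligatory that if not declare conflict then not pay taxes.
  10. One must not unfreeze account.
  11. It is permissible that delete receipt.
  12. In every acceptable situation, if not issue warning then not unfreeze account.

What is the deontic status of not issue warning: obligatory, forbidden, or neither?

Forbidden

Premise 5 states O(¬raise_flag) outright.
Premise 4 is O(¬raise_flag → void_entry); since O(¬raise_flag), deontic closure gives O(void_entry).
With premise 6, O(void_entry → pay_taxes), the K-axiom yields O(pay_taxes).
Premise 9 is O(¬declare_conflict → ¬pay_taxes); contrapositively O(pay_taxes → declare_conflict). Since O(pay_taxes) holds, K gives O(declare_conflict).
The contrapositive of premise 1 (O(disarm_system → ¬declare_conflict)) is O(declare_conflict → ¬disarm_system), and O(declare_conflict) is already established, so O(¬disarm_system).
Premise 8, O(¬issue_warning → disarm_system), contraposes to O(¬disarm_system → issue_warning); with O(¬disarm_system) we get O(issue_warning).
Premises 2, 3, 7, 10, 11, 12 do not contribute to this derivation.
Thus O(issue_warning), which is F(¬issue_warning): ¬issue_warning is forbidden.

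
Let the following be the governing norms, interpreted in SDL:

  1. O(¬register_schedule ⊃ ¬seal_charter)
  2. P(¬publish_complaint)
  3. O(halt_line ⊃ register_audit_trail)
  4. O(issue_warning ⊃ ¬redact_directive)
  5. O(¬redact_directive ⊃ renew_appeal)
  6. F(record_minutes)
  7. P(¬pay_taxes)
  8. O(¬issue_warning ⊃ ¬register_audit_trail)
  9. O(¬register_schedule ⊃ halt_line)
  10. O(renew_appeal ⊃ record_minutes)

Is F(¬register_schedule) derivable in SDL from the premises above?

Yes

Premise 6, F(record_minutes), is equivalent to O(¬record_minutes).
The contrapositive of premise 10 (O(renew_appeal ⊃ record_minutes)) is O(¬record_minutes ⊃ ¬renew_appeal), and O(¬record_minutes) is already established, so O(¬renew_appeal).
Premise 5 is O(¬redact_directive ⊃ renew_appeal); contrapositively O(¬renew_appeal ⊃ redact_directive). Since O(¬renew_appeal) holds, K gives O(redact_directive).
Premise 4 is O(issue_warning ⊃ ¬redact_directive); contrapositively O(redact_directive ⊃ ¬issue_warning). Since O(redact_directive) holds, K gives O(¬issue_warning).
Premise 8 is O(¬issue_warning ⊃ ¬register_audit_trail); since O(¬issue_warning), deontic closure gives O(¬register_audit_trail).
The contrapositive of premise 3 (O(halt_line ⊃ register_audit_trail)) is O(¬register_audit_trail ⊃ ¬halt_line), and O(¬register_audit_trail) is already established, so O(¬halt_line).
Premise 9, O(¬register_schedule ⊃ halt_line), contraposes to O(¬halt_line ⊃ register_schedule); with O(¬halt_line) we get O(register_schedule).
Premises 1, 2, 7 do not contribute to this derivation.
So O(register_schedule) holds, i.e. F(¬register_schedule). The claim follows.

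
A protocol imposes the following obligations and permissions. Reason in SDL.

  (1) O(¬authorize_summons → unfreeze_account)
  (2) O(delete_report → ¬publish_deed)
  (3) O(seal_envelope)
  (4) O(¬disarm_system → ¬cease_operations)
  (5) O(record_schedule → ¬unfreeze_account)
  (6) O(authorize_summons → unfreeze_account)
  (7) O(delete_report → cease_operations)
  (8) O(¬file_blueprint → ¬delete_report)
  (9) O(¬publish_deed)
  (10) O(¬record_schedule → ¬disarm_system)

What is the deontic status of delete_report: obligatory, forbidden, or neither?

Premises 6 and 1 cover both cases: O(authorize_summons → unfreeze_account) and O(¬authorize_summons → unfreeze_account). Since authorize_summons ∨ ¬authorize_summons is a tautology, O(unfreeze_account) follows.
Premise 5 is O(record_schedule → ¬unfreeze_account); contrapositively O(unfreeze_account → ¬record_schedule). Since O(unfreeze_account) holds, K gives O(¬record_schedule).
Applying K to premise 10 (O(¬record_schedule → ¬disarm_system)) and O(¬record_schedule) yields O(¬disarm_system).
From O(¬disarm_system) and premise 4, O(¬disarm_system → ¬cease_operations), we obtain O(¬cease_operations).
The contrapositive of premise 7 (O(delete_report → cease_operations)) is O(¬cease_operations → ¬delete_report), and O(¬cease_operations) is already established, so O(¬delete_report).
Premises 2, 3, 8, 9 do not contribute to this derivation.
Thus O(¬delete_report), which is F(delete_report): delete_report is forbidden.

Forbidden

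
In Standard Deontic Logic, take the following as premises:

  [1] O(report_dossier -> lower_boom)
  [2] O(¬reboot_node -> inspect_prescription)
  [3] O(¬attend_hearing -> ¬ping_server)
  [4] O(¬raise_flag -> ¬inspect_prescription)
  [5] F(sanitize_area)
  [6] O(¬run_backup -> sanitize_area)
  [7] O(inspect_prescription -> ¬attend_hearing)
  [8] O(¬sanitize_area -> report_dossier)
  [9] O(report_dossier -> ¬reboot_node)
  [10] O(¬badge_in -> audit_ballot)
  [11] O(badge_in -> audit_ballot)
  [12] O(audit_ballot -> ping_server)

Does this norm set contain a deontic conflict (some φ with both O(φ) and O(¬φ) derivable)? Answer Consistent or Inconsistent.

Inconsistent

By case analysis on badge_in: premise 11 gives O(badge_in -> audit_ballot) and premise 10 gives O(¬badge_in -> audit_ballot), so O(audit_ballot) either way.
With premise 12, O(audit_ballot -> ping_server), the K-axiom yields O(ping_server).
Premise 3 is O(¬attend_hearing -> ¬ping_server); contrapositively O(ping_server -> attend_hearing). Since O(ping_server) holds, K gives O(attend_hearing).
Premise 7 is O(inspect_prescription -> ¬attend_hearing); contrapositively O(attend_hearing -> ¬inspect_prescription). Since O(attend_hearing) holds, K gives O(¬inspect_prescription).
The contrapositive of premise 2 (O(¬reboot_node -> inspect_prescription)) is O(¬inspect_prescription -> reboot_node), and O(¬inspect_prescription) is already established, so O(reboot_node).
Premise 9 is O(report_dossier -> ¬reboot_node); contrapositively O(reboot_node -> ¬report_dossier). Since O(reboot_node) holds, K gives O(¬report_dossier).
The contrapositive of premise 8 (O(¬sanitize_area -> report_dossier)) is O(¬report_dossier -> sanitize_area), and O(¬report_dossier) is already established, so O(sanitize_area).
But premise 5, F(sanitize_area), means O(¬sanitize_area).
We now have both O(sanitize_area) and O(¬sanitize_area) — sanitize_area is simultaneously obligatory and forbidden, violating the D-axiom.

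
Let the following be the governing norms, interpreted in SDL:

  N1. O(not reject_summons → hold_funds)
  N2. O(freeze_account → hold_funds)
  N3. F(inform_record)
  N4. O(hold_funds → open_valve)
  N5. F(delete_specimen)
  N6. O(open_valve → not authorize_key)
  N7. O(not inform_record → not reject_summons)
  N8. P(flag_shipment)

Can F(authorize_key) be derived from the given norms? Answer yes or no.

F(inform_record) at premise 3 means O(not inform_record).
With premise 7, O(not inform_record → not reject_summons), the K-axiom yields O(not reject_summons).
From O(not reject_summons) and premise 1, O(not reject_summons → hold_funds), we obtain O(hold_funds).
With premise 4, O(hold_funds → open_valve), the K-axiom yields O(open_valve).
Applying K to premise 6 (O(open_valve → not authorize_key)) and O(open_valve) yields O(not authorize_key).
Premises 2, 5, 8 do not contribute to this derivation.
So O(not authorize_key) holds, i.e. F(authorize_key). The claim follows.

Yes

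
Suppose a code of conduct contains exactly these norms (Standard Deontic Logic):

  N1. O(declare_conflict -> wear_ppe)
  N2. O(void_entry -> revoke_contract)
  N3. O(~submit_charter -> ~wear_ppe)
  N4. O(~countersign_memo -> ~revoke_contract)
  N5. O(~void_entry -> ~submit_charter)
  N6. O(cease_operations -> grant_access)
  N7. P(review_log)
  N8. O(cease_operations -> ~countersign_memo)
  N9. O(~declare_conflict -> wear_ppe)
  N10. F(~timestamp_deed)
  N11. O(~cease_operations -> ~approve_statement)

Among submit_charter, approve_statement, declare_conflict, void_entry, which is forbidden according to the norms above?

approve_statement

Premises 1 and 9 cover both cases: O(declare_conflict -> wear_ppe) and O(~declare_conflict -> wear_ppe). Since declare_conflict ∨ ~declare_conflict is a tautology, O(wear_ppe) follows.
Premise 3 is O(~submit_charter -> ~wear_ppe); contrapositively O(wear_ppe -> submit_charter). Since O(wear_ppe) holds, K gives O(submit_charter).
Premise 5 is O(~void_entry -> ~submit_charter); contrapositively O(submit_charter -> void_entry). Since O(submit_charter) holds, K gives O(void_entry).
With premise 2, O(void_entry -> revoke_contract), the K-axiom yields O(revoke_contract).
Premise 4 is O(~countersign_memo -> ~revoke_contract); contrapositively O(revoke_contract -> countersign_memo). Since O(revoke_contract) holds, K gives O(countersign_memo).
The contrapositive of premise 8 (O(cease_operations -> ~countersign_memo)) is O(countersign_memo -> ~cease_operations), and O(countersign_memo) is already established, so O(~cease_operations).
With premise 11, O(~cease_operations -> ~approve_statement), the K-axiom yields O(~approve_statement).
So O(~approve_statement) holds, i.e. approve_statement is forbidden. None of the other listed options is forbidden under the premises.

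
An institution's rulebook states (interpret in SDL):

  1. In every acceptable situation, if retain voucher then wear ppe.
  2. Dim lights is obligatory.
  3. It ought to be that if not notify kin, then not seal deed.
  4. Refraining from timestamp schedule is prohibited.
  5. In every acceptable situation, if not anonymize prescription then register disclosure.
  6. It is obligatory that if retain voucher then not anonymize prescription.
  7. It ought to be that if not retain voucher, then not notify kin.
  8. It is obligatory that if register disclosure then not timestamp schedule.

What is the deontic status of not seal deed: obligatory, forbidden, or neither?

F(¬timestamp_schedule) at premise 4 means O(timestamp_schedule).
The contrapositive of premise 8 (O(register_disclosure → ¬timestamp_schedule)) is O(timestamp_schedule → ¬register_disclosure), and O(timestamp_schedule) is already established, so O(¬register_disclosure).
Premise 5, O(¬anonymize_prescription → register_disclosure), contraposes to O(¬register_disclosure → anonymize_prescription); with O(¬register_disclosure) we get O(anonymize_prescription).
Premise 6 is O(retain_voucher → ¬anonymize_prescription); contrapositively O(anonymize_prescription → ¬retain_voucher). Since O(anonymize_prescription) holds, K gives O(¬retain_voucher).
Applying K to premise 7 (O(¬retain_voucher → ¬notify_kin)) and O(¬retain_voucher) yields O(¬notify_kin).
From O(¬notify_kin) and premise 3, O(¬notify_kin → ¬seal_deed), we obtain O(¬seal_deed).
Premises 1, 2 do not contribute to this derivation.
Hence ¬seal_deed is obligatory.

Obligatory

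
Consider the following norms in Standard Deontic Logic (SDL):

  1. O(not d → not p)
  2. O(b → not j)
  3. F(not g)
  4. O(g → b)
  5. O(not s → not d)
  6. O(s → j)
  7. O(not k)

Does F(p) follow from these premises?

Yes

Premise 3, F(not g), is equivalent to O(g).
With premise 4, O(g → b), the K-axiom yields O(b).
With premise 2, O(b → not j), the K-axiom yields O(not j).
The contrapositive of premise 6 (O(s → j)) is O(not j → not s), and O(not j) is already established, so O(not s).
From O(not s) and premise 5, O(not s → not d), we obtain O(not d).
Applying K to premise 1 (O(not d → not p)) and O(not d) yields O(not p).
Premise 7 does not contribute to this derivation.
So O(not p) holds, i.e. F(p). The claim follows.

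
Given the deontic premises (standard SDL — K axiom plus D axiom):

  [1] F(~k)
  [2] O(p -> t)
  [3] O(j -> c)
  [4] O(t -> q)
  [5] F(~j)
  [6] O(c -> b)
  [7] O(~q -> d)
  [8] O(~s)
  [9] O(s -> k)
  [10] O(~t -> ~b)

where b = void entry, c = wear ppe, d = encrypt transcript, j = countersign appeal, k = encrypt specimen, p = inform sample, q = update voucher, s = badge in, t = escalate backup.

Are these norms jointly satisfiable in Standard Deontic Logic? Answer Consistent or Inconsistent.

Consistent

Premise 9 is O(s -> k); even if O(k) held, inferring O(s) would be affirming the consequent — invalid.
So O(s) is not derivable, and the apparent clash with O(~s) does not arise.
A world satisfying every obligation exists (e.g. b=true, c=true, d=false, j=true, k=true, p=false, q=true, s=false, t=true); no atom is both obligatory and forbidden, so the set is consistent.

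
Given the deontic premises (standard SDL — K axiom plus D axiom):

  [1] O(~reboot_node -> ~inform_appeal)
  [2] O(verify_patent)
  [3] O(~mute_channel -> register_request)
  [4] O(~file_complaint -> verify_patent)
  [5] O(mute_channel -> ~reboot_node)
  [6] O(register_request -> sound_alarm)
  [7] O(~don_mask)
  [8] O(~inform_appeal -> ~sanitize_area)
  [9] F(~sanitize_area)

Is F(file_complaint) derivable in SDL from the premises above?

No

Premise 4 is O(~file_complaint -> verify_patent); even if O(verify_patent) held, inferring O(~file_complaint) would be affirming the consequent — invalid.
No other premise forces O(~file_complaint). An ideal world satisfying every premise can still have file_complaint true, so F(file_complaint) is not derivable.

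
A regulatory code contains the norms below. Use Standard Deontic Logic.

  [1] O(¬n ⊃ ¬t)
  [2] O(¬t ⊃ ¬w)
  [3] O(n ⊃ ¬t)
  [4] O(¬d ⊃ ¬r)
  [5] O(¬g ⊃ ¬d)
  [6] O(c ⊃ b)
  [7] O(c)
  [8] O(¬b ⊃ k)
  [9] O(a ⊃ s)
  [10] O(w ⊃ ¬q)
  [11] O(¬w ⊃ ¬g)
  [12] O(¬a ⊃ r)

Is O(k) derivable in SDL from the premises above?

No

Premise 8 is O(¬b ⊃ k), but O(¬b) is not derivable from the premises, so it does not yield O(k).
No other premise forces O(k). An ideal world satisfying every premise can still have k false, so O(k) is not derivable.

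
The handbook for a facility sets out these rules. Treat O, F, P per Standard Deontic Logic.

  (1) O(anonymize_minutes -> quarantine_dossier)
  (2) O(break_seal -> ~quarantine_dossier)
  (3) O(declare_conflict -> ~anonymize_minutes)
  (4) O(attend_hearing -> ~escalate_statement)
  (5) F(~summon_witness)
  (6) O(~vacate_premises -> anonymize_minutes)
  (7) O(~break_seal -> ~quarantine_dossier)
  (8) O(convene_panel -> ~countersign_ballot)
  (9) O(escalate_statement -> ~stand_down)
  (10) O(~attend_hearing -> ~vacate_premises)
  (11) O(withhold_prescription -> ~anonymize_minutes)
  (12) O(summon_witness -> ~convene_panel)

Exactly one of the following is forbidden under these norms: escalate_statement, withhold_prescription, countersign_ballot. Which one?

escalate_statement

Premises 7 and 2 cover both cases: O(~break_seal -> ~quarantine_dossier) and O(break_seal -> ~quarantine_dossier). Since ~break_seal ∨ break_seal is a tautology, O(~quarantine_dossier) follows.
The contrapositive of premise 1 (O(anonymize_minutes -> quarantine_dossier)) is O(~quarantine_dossier -> ~anonymize_minutes), and O(~quarantine_dossier) is already established, so O(~anonymize_minutes).
Premise 6 is O(~vacate_premises -> anonymize_minutes); contrapositively O(~anonymize_minutes -> vacate_premises). Since O(~anonymize_minutes) holds, K gives O(vacate_premises).
Premise 10, O(~attend_hearing -> ~vacate_premises), contraposes to O(vacate_premises -> attend_hearing); with O(vacate_premises) we get O(attend_hearing).
Premise 4 is O(attend_hearing -> ~escalate_statement); since O(attend_hearing), deontic closure gives O(~escalate_statement).
So O(~escalate_statement) holds, i.e. escalate_statement is forbidden. None of the other listed options is forbidden under the premises.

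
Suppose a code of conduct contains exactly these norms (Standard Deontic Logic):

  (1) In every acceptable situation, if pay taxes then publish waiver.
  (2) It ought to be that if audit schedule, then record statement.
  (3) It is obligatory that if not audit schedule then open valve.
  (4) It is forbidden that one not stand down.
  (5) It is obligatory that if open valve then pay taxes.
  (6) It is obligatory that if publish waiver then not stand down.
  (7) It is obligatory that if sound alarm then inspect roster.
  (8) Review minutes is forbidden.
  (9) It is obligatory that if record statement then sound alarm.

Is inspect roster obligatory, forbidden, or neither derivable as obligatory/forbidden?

Obligatory

Premise 4 is F(¬stand_down), i.e. O(stand_down).
Premise 6, O(publish_waiver → ¬stand_down), contraposes to O(stand_down → ¬publish_waiver); with O(stand_down) we get O(¬publish_waiver).
Premise 1, O(pay_taxes → publish_waiver), contraposes to O(¬publish_waiver → ¬pay_taxes); with O(¬publish_waiver) we get O(¬pay_taxes).
Premise 5, O(open_valve → pay_taxes), contraposes to O(¬pay_taxes → ¬open_valve); with O(¬pay_taxes) we get O(¬open_valve).
The contrapositive of premise 3 (O(¬audit_schedule → open_valve)) is O(¬open_valve → audit_schedule), and O(¬open_valve) is already established, so O(audit_schedule).
From O(audit_schedule) and premise 2, O(audit_schedule → record_statement), we obtain O(record_statement).
Premise 9 is O(record_statement → sound_alarm); since O(record_statement), deontic closure gives O(sound_alarm).
Applying K to premise 7 (O(sound_alarm → inspect_roster)) and O(sound_alarm) yields O(inspect_roster).
Premise 8 does not contribute to this derivation.
Hence inspect_roster is obligatory.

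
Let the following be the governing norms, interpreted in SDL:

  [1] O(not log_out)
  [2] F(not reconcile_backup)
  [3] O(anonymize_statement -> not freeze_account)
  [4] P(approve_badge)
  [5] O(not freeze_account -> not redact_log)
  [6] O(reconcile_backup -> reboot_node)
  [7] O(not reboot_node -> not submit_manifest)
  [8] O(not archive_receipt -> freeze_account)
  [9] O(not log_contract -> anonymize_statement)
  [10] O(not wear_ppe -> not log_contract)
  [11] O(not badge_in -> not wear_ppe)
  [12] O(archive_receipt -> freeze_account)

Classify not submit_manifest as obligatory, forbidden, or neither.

Neither

Premise 7 is O(not reboot_node -> not submit_manifest), but O(not reboot_node) is not derivable from the premises, so it does not yield O(not submit_manifest).
No premise or chain of K-axiom applications forces O(not submit_manifest), and none forces O(submit_manifest). So not submit_manifest is neither obligatory nor forbidden under these norms.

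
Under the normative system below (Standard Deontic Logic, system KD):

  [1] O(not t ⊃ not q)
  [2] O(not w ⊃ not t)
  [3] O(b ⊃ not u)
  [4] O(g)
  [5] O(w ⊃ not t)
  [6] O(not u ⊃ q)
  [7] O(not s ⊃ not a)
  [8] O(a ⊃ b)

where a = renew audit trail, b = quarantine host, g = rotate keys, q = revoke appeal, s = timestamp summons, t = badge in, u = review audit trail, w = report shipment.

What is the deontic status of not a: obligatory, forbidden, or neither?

Premises 2 and 5 cover both cases: O(not w ⊃ not t) and O(w ⊃ not t). Since not w ∨ w is a tautology, O(not t) follows.
From O(not t) and premise 1, O(not t ⊃ not q), we obtain O(not q).
Premise 6 is O(not u ⊃ q); contrapositively O(not q ⊃ u). Since O(not q) holds, K gives O(u).
The contrapositive of premise 3 (O(b ⊃ not u)) is O(u ⊃ not b), and O(u) is already established, so O(not b).
The contrapositive of premise 8 (O(a ⊃ b)) is O(not b ⊃ not a), and O(not b) is already established, so O(not a).
Premises 4, 7 do not contribute to this derivation.
Hence not a is obligatory.

Obligatory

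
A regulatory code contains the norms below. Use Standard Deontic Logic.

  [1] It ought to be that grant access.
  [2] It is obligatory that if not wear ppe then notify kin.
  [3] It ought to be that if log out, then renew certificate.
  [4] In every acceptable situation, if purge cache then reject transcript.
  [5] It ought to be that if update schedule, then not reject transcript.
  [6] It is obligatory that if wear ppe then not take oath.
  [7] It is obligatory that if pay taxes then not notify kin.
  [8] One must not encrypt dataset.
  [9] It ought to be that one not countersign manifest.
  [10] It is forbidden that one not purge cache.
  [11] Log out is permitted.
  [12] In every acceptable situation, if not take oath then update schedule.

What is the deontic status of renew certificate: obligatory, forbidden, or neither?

Neither

Premise 3 is O(log_out → renew_certificate), but O(log_out) is not derivable from the premises (the permission P(log_out) asserts only ¬O(¬log_out), not O(log_out)), so it does not yield O(renew_certificate).
No premise or chain of K-axiom applications forces O(renew_certificate), and none forces O(¬renew_certificate). So renew_certificate is neither obligatory nor forbidden under these norms.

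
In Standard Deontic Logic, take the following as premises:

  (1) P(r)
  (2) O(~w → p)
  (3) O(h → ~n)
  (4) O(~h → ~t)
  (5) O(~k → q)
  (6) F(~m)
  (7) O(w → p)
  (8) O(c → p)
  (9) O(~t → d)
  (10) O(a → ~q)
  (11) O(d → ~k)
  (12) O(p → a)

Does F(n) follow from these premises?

Premises 7 and 2 cover both cases: O(w → p) and O(~w → p). Since w ∨ ~w is a tautology, O(p) follows.
Applying K to premise 12 (O(p → a)) and O(p) yields O(a).
From O(a) and premise 10, O(a → ~q), we obtain O(~q).
The contrapositive of premise 5 (O(~k → q)) is O(~q → k), and O(~q) is already established, so O(k).
Premise 11, O(d → ~k), contraposes to O(k → ~d); with O(k) we get O(~d).
Premise 9, O(~t → d), contraposes to O(~d → t); with O(~d) we get O(t).
Premise 4, O(~h → ~t), contraposes to O(t → h); with O(t) we get O(h).
Applying K to premise 3 (O(h → ~n)) and O(h) yields O(~n).
Premises 1, 6, 8 do not contribute to this derivation.
So O(~n) holds, i.e. F(n). The claim follows.

Yes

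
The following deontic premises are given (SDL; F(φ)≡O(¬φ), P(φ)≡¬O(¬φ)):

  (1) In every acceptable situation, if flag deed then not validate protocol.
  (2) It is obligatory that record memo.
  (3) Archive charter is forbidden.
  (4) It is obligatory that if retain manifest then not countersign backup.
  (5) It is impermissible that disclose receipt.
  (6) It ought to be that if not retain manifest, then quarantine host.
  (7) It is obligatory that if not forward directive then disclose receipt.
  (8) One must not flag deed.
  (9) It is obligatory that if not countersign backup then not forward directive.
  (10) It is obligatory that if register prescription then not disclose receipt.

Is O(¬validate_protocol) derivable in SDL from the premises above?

No

Premise 1 is O(flag_deed → ¬validate_protocol), but O(flag_deed) is not derivable from the premises, so it does not yield O(¬validate_protocol).
No other premise forces O(¬validate_protocol). An ideal world satisfying every premise can still have ¬validate_protocol false, so O(¬validate_protocol) is not derivable.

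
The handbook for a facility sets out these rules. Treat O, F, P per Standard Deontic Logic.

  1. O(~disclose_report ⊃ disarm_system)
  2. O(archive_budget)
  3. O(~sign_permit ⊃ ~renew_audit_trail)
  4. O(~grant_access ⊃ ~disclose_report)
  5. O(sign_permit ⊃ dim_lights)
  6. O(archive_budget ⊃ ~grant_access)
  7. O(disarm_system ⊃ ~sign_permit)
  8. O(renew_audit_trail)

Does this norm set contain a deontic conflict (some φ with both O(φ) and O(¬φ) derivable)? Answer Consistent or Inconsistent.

Inconsistent

Premise 2 states O(archive_budget) outright.
Premise 6 is O(archive_budget ⊃ ~grant_access); since O(archive_budget), deontic closure gives O(~grant_access).
Premise 4 is O(~grant_access ⊃ ~disclose_report); since O(~grant_access), deontic closure gives O(~disclose_report).
Premise 1 is O(~disclose_report ⊃ disarm_system); since O(~disclose_report), deontic closure gives O(disarm_system).
From O(disarm_system) and premise 7, O(disarm_system ⊃ ~sign_permit), we obtain O(~sign_permit).
Premise 3 is O(~sign_permit ⊃ ~renew_audit_trail); since O(~sign_permit), deontic closure gives O(~renew_audit_trail).
Yet premise 8 states O(renew_audit_trail).
We now have both O(~renew_audit_trail) and O(renew_audit_trail) — renew_audit_trail is simultaneously obligatory and forbidden, violating the D-axiom.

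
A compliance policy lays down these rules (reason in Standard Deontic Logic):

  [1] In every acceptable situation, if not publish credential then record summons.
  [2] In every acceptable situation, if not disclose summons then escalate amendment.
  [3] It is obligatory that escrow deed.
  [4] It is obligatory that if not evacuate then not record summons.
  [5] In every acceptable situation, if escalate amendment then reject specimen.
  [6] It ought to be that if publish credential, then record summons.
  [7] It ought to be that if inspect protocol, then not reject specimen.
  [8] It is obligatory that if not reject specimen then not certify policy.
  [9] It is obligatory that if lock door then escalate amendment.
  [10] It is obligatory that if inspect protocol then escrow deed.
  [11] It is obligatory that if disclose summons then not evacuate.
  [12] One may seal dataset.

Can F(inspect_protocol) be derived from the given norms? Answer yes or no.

Yes

Premises 6 and 1 are O(publish_credential → record_summons) and O(¬publish_credential → record_summons); every ideal world satisfies publish_credential or ¬publish_credential, so in either case record_summons holds — hence O(record_summons).
Premise 4 is O(¬evacuate → ¬record_summons); contrapositively O(record_summons → evacuate). Since O(record_summons) holds, K gives O(evacuate).
Premise 11 is O(disclose_summons → ¬evacuate); contrapositively O(evacuate → ¬disclose_summons). Since O(evacuate) holds, K gives O(¬disclose_summons).
From O(¬disclose_summons) and premise 2, O(¬disclose_summons → escalate_amendment), we obtain O(escalate_amendment).
Applying K to premise 5 (O(escalate_amendment → reject_specimen)) and O(escalate_amendment) yields O(reject_specimen).
Premise 7, O(inspect_protocol → ¬reject_specimen), contraposes to O(reject_specimen → ¬inspect_protocol); with O(reject_specimen) we get O(¬inspect_protocol).
Premises 3, 8, 9, 10, 12 do not contribute to this derivation.
So O(¬inspect_protocol) holds, i.e. F(inspect_protocol). The claim follows.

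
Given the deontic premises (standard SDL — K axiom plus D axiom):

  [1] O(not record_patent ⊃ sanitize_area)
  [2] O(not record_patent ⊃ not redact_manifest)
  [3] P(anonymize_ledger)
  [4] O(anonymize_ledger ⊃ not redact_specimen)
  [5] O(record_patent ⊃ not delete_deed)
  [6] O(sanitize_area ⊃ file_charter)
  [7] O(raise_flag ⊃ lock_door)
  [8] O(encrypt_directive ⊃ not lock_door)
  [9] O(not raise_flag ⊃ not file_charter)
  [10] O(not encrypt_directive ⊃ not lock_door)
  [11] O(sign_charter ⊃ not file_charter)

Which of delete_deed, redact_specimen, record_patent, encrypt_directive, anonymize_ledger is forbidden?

Premises 8 and 10 are O(encrypt_directive ⊃ not lock_door) and O(not encrypt_directive ⊃ not lock_door); every ideal world satisfies encrypt_directive or not encrypt_directive, so in either case not lock_door holds — hence O(not lock_door).
The contrapositive of premise 7 (O(raise_flag ⊃ lock_door)) is O(not lock_door ⊃ not raise_flag), and O(not lock_door) is already established, so O(not raise_flag).
Premise 9 is O(not raise_flag ⊃ not file_charter); since O(not raise_flag), deontic closure gives O(not file_charter).
Premise 6 is O(sanitize_area ⊃ file_charter); contrapositively O(not file_charter ⊃ not sanitize_area). Since O(not file_charter) holds, K gives O(not sanitize_area).
Premise 1 is O(not record_patent ⊃ sanitize_area); contrapositively O(not sanitize_area ⊃ record_patent). Since O(not sanitize_area) holds, K gives O(record_patent).
With premise 5, O(record_patent ⊃ not delete_deed), the K-axiom yields O(not delete_deed).
So O(not delete_deed) holds, i.e. delete_deed is forbidden. None of the other listed options is forbidden under the premises.

delete_deed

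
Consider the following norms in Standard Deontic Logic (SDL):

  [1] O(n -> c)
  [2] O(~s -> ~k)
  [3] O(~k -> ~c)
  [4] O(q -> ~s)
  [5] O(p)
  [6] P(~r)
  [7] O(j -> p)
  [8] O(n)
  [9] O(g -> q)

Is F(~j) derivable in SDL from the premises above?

Premise 7 is O(j -> p); even if O(p) held, inferring O(j) would be affirming the consequent — invalid.
No other premise forces O(j). An ideal world satisfying every premise can still have ~j true, so F(~j) is not derivable.

No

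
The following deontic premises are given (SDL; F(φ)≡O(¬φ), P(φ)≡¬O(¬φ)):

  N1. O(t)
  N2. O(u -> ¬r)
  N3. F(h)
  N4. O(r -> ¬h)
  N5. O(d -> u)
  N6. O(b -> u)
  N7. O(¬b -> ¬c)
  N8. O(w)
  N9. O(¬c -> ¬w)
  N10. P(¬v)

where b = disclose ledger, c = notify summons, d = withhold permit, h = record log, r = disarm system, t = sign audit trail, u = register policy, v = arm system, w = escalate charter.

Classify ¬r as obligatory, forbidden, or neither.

Obligatory

From premise 8 we have O(w).
Premise 9 is O(¬c -> ¬w); contrapositively O(w -> c). Since O(w) holds, K gives O(c).
Premise 7, O(¬b -> ¬c), contraposes to O(c -> b); with O(c) we get O(b).
From O(b) and premise 6, O(b -> u), we obtain O(u).
Applying K to premise 2 (O(u -> ¬r)) and O(u) yields O(¬r).
Premises 1, 3, 4, 5, 10 do not contribute to this derivation.
Hence ¬r is obligatory.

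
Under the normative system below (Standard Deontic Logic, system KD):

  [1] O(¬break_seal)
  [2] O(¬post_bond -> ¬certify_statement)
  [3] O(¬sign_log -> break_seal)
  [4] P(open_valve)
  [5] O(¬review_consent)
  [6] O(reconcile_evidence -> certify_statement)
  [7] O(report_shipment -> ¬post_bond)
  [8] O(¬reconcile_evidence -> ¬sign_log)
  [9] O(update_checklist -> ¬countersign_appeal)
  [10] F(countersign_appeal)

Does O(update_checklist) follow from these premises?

No

Premise 9 is O(update_checklist -> ¬countersign_appeal); even if O(¬countersign_appeal) held, inferring O(update_checklist) would be affirming the consequent — invalid.
No other premise forces O(update_checklist). An ideal world satisfying every premise can still have update_checklist false, so O(update_checklist) is not derivable.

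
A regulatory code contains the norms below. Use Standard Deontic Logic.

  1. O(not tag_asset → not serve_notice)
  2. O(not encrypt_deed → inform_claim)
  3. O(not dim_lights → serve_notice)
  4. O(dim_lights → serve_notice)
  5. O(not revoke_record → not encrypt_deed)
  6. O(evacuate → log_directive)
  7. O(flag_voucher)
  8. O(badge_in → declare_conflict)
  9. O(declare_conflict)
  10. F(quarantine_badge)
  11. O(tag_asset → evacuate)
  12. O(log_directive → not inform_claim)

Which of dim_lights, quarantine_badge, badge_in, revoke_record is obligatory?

Premises 4 and 3 are O(dim_lights → serve_notice) and O(not dim_lights → serve_notice); every ideal world satisfies dim_lights or not dim_lights, so in either case serve_notice holds — hence O(serve_notice).
The contrapositive of premise 1 (O(not tag_asset → not serve_notice)) is O(serve_notice → tag_asset), and O(serve_notice) is already established, so O(tag_asset).
Premise 11 is O(tag_asset → evacuate); since O(tag_asset), deontic closure gives O(evacuate).
From O(evacuate) and premise 6, O(evacuate → log_directive), we obtain O(log_directive).
Premise 12 is O(log_directive → not inform_claim); since O(log_directive), deontic closure gives O(not inform_claim).
Premise 2 is O(not encrypt_deed → inform_claim); contrapositively O(not inform_claim → encrypt_deed). Since O(not inform_claim) holds, K gives O(encrypt_deed).
The contrapositive of premise 5 (O(not revoke_record → not encrypt_deed)) is O(encrypt_deed → revoke_record), and O(encrypt_deed) is already established, so O(revoke_record).
So O(revoke_record) holds — revoke_record is obligatory. None of the other listed options is made obligatory by any chain of premises.

revoke_record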